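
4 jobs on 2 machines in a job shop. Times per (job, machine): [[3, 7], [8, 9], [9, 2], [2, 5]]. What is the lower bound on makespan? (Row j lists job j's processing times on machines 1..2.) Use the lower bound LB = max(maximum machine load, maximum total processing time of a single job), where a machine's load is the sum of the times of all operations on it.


Machine loads:
  Machine 1: 3 + 8 + 9 + 2 = 22
  Machine 2: 7 + 9 + 2 + 5 = 23
Max machine load = 23
Job totals:
  Job 1: 10
  Job 2: 17
  Job 3: 11
  Job 4: 7
Max job total = 17
Lower bound = max(23, 17) = 23

23


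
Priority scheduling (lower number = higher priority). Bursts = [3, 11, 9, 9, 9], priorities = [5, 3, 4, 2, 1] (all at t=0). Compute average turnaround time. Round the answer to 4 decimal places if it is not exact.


Sort by priority (ascending = highest first):
Order: [(1, 9), (2, 9), (3, 11), (4, 9), (5, 3)]
Completion times:
  Priority 1, burst=9, C=9
  Priority 2, burst=9, C=18
  Priority 3, burst=11, C=29
  Priority 4, burst=9, C=38
  Priority 5, burst=3, C=41
Average turnaround = 135/5 = 27.0

27.0


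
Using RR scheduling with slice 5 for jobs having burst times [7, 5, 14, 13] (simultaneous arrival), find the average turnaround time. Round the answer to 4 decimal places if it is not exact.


Time quantum = 5
Execution trace:
  J1 runs 5 units, time = 5
  J2 runs 5 units, time = 10
  J3 runs 5 units, time = 15
  J4 runs 5 units, time = 20
  J1 runs 2 units, time = 22
  J3 runs 5 units, time = 27
  J4 runs 5 units, time = 32
  J3 runs 4 units, time = 36
  J4 runs 3 units, time = 39
Finish times: [22, 10, 36, 39]
Average turnaround = 107/4 = 26.75

26.75


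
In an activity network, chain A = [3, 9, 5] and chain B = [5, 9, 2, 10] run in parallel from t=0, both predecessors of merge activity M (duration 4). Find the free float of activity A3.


ES(A3) = sum of predecessors on chain A = 12
EF(A3) = ES + duration = 12 + 5 = 17
Successor of A3 is M. ES(M) = max(sum(A), sum(B)) = max(17, 26) = 26
Free float = ES(successor) - EF(current) = 26 - 17 = 9

9


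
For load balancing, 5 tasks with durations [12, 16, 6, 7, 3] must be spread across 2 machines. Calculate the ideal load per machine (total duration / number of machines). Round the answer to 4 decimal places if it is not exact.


Total processing time = 12 + 16 + 6 + 7 + 3 = 44
Number of machines = 2
Ideal balanced load = 44 / 2 = 22.0

22.0


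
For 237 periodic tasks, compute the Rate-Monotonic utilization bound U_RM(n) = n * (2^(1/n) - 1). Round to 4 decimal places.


Compute 2^(1/237) = 1.0029289527
Subtract 1: 1.0029289527 - 1 = 0.0029289527
Multiply by n: 237 * 0.0029289527 = 0.6941617899
Round to 4 dp: 0.6942

0.6942


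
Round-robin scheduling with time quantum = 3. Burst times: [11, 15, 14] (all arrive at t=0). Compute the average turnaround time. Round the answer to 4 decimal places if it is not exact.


Time quantum = 3
Execution trace:
  J1 runs 3 units, time = 3
  J2 runs 3 units, time = 6
  J3 runs 3 units, time = 9
  J1 runs 3 units, time = 12
  J2 runs 3 units, time = 15
  J3 runs 3 units, time = 18
  J1 runs 3 units, time = 21
  J2 runs 3 units, time = 24
  J3 runs 3 units, time = 27
  J1 runs 2 units, time = 29
  J2 runs 3 units, time = 32
  J3 runs 3 units, time = 35
  J2 runs 3 units, time = 38
  J3 runs 2 units, time = 40
Finish times: [29, 38, 40]
Average turnaround = 107/3 = 35.6667

35.6667


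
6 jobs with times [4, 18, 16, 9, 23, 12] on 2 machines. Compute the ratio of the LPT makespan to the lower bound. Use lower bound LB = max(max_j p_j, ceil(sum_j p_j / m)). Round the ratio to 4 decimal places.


LPT order: [23, 18, 16, 12, 9, 4]
Machine loads after assignment: [39, 43]
LPT makespan = 43
Lower bound = max(max_job, ceil(total/2)) = max(23, 41) = 41
Ratio = 43 / 41 = 1.0488

1.0488


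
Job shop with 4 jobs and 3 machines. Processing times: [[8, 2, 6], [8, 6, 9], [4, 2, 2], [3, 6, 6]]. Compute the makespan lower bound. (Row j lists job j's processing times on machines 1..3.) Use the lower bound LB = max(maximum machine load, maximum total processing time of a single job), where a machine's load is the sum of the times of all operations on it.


Machine loads:
  Machine 1: 8 + 8 + 4 + 3 = 23
  Machine 2: 2 + 6 + 2 + 6 = 16
  Machine 3: 6 + 9 + 2 + 6 = 23
Max machine load = 23
Job totals:
  Job 1: 16
  Job 2: 23
  Job 3: 8
  Job 4: 15
Max job total = 23
Lower bound = max(23, 23) = 23

23


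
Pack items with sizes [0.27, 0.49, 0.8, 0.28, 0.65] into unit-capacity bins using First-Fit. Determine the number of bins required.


Place items sequentially using First-Fit:
  Item 0.27 -> new Bin 1
  Item 0.49 -> Bin 1 (now 0.76)
  Item 0.8 -> new Bin 2
  Item 0.28 -> new Bin 3
  Item 0.65 -> Bin 3 (now 0.93)
Total bins used = 3

3


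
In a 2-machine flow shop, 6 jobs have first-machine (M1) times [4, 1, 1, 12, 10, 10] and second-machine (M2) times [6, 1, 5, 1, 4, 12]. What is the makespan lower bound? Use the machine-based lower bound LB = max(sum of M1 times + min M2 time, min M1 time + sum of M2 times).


LB1 = sum(M1 times) + min(M2 times) = 38 + 1 = 39
LB2 = min(M1 times) + sum(M2 times) = 1 + 29 = 30
Lower bound = max(LB1, LB2) = max(39, 30) = 39

39


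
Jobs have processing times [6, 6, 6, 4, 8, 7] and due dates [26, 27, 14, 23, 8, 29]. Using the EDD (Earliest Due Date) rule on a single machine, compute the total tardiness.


Sort by due date (EDD order): [(8, 8), (6, 14), (4, 23), (6, 26), (6, 27), (7, 29)]
Compute completion times and tardiness:
  Job 1: p=8, d=8, C=8, tardiness=max(0,8-8)=0
  Job 2: p=6, d=14, C=14, tardiness=max(0,14-14)=0
  Job 3: p=4, d=23, C=18, tardiness=max(0,18-23)=0
  Job 4: p=6, d=26, C=24, tardiness=max(0,24-26)=0
  Job 5: p=6, d=27, C=30, tardiness=max(0,30-27)=3
  Job 6: p=7, d=29, C=37, tardiness=max(0,37-29)=8
Total tardiness = 11

11


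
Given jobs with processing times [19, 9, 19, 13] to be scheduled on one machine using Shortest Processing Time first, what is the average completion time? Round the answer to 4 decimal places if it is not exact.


Sort jobs by processing time (SPT order): [9, 13, 19, 19]
Compute completion times sequentially:
  Job 1: processing = 9, completes at 9
  Job 2: processing = 13, completes at 22
  Job 3: processing = 19, completes at 41
  Job 4: processing = 19, completes at 60
Sum of completion times = 132
Average completion time = 132/4 = 33.0

33.0


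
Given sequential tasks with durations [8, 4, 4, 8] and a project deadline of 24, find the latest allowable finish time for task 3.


LF(activity 3) = deadline - sum of successor durations
Successors: activities 4 through 4 with durations [8]
Sum of successor durations = 8
LF = 24 - 8 = 16

16


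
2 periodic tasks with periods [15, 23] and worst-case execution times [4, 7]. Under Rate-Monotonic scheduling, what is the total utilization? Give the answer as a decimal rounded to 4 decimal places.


Compute individual utilizations (exact fractions):
  Task 1: C/T = 4/15 (approx. 0.2667)
  Task 2: C/T = 7/23 (approx. 0.3043)
Total utilization U = 4/15 + 7/23 = 197/345
Rounded to 4 decimal places: U = 0.5710
RM (Liu & Layland) bound for 2 tasks = 0.828427; compare with U = 197/345 (approx. 0.571014)
U <= bound, so schedulable by RM sufficient condition.

0.5710


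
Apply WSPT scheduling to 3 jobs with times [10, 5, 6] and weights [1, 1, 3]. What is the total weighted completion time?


Compute p/w ratios and sort ascending (WSPT): [(6, 3), (5, 1), (10, 1)]
Compute weighted completion times:
  Job (p=6,w=3): C=6, w*C=3*6=18
  Job (p=5,w=1): C=11, w*C=1*11=11
  Job (p=10,w=1): C=21, w*C=1*21=21
Total weighted completion time = 50

50


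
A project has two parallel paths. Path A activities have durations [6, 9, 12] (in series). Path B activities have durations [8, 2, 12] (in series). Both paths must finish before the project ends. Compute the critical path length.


Path A total = 6 + 9 + 12 = 27
Path B total = 8 + 2 + 12 = 22
Critical path = longest path = max(27, 22) = 27

27


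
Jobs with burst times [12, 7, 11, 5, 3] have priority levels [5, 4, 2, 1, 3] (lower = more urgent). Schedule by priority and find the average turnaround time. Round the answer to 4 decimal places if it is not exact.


Sort by priority (ascending = highest first):
Order: [(1, 5), (2, 11), (3, 3), (4, 7), (5, 12)]
Completion times:
  Priority 1, burst=5, C=5
  Priority 2, burst=11, C=16
  Priority 3, burst=3, C=19
  Priority 4, burst=7, C=26
  Priority 5, burst=12, C=38
Average turnaround = 104/5 = 20.8

20.8


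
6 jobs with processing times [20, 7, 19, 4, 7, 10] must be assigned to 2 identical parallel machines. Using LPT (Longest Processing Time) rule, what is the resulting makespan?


Sort jobs in decreasing order (LPT): [20, 19, 10, 7, 7, 4]
Assign each job to the least loaded machine:
  Machine 1: jobs [20, 7, 7], load = 34
  Machine 2: jobs [19, 10, 4], load = 33
Makespan = max load = 34

34


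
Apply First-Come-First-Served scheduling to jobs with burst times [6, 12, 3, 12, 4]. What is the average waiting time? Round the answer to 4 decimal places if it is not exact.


FCFS order (as given): [6, 12, 3, 12, 4]
Waiting times:
  Job 1: wait = 0
  Job 2: wait = 6
  Job 3: wait = 18
  Job 4: wait = 21
  Job 5: wait = 33
Sum of waiting times = 78
Average waiting time = 78/5 = 15.6

15.6


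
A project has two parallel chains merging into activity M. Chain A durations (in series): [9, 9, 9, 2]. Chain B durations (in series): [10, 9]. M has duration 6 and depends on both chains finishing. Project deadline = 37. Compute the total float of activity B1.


Forward pass: ES(B1) = sum of predecessors on chain B = 0
EF = ES + duration = 0 + 10 = 10
Backward pass: LF(M) = deadline = 37; LS(M) = 37 - 6 = 31
LF(B1) = LS(M) - sum(successors on chain B) = 31 - 9 = 22
LS = LF - duration = 22 - 10 = 12
Total float = LS - ES = 12 - 0 = 12

12


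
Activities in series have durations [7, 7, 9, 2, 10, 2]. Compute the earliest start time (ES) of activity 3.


Activity 3 starts after activities 1 through 2 complete.
Predecessor durations: [7, 7]
ES = 7 + 7 = 14

14


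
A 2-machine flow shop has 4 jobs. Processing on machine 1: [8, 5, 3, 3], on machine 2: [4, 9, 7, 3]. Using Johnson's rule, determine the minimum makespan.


Apply Johnson's rule:
  Group 1 (a <= b): [(3, 3, 7), (4, 3, 3), (2, 5, 9)]
  Group 2 (a > b): [(1, 8, 4)]
Optimal job order: [3, 4, 2, 1]
Schedule:
  Job 3: M1 done at 3, M2 done at 10
  Job 4: M1 done at 6, M2 done at 13
  Job 2: M1 done at 11, M2 done at 22
  Job 1: M1 done at 19, M2 done at 26
Makespan = 26

26


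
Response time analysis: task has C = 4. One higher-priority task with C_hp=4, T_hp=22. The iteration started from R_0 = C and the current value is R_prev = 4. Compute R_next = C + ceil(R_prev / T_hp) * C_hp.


R_next = C + ceil(R_prev / T_hp) * C_hp
ceil(4 / 22) = ceil(0.1818) = 1
Interference = 1 * 4 = 4
R_next = 4 + 4 = 8

8


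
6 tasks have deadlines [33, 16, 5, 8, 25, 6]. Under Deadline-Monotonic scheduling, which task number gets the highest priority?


Sort tasks by relative deadline (ascending):
  Task 3: deadline = 5
  Task 6: deadline = 6
  Task 4: deadline = 8
  Task 2: deadline = 16
  Task 5: deadline = 25
  Task 1: deadline = 33
Priority order (highest first): [3, 6, 4, 2, 5, 1]
Highest priority task = 3

3


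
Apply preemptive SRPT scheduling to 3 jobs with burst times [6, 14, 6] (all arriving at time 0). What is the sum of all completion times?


Since all jobs arrive at t=0, SRPT equals SPT ordering.
SPT order: [6, 6, 14]
Completion times:
  Job 1: p=6, C=6
  Job 2: p=6, C=12
  Job 3: p=14, C=26
Total completion time = 6 + 12 + 26 = 44

44


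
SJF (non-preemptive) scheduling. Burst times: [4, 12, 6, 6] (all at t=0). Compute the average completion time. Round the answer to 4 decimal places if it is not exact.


SJF order (ascending): [4, 6, 6, 12]
Completion times:
  Job 1: burst=4, C=4
  Job 2: burst=6, C=10
  Job 3: burst=6, C=16
  Job 4: burst=12, C=28
Average completion = 58/4 = 14.5

14.5


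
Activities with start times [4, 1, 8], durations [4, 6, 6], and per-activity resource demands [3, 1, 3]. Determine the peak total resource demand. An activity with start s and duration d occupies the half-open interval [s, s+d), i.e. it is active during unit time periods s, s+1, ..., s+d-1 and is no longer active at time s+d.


Each activity i is active on [start_i, start_i + duration_i).
Compute total resource usage per time slot:
  t=0: active resources = [], total = 0
  t=1: active resources = [1], total = 1
  t=2: active resources = [1], total = 1
  t=3: active resources = [1], total = 1
  t=4: active resources = [3, 1], total = 4
  t=5: active resources = [3, 1], total = 4
  t=6: active resources = [3, 1], total = 4
  t=7: active resources = [3], total = 3
  t=8: active resources = [3], total = 3
  t=9: active resources = [3], total = 3
  t=10: active resources = [3], total = 3
  t=11: active resources = [3], total = 3
  t=12: active resources = [3], total = 3
  t=13: active resources = [3], total = 3
Peak resource demand = 4

4


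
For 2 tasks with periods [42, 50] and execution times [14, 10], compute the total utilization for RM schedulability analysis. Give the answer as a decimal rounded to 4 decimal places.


Compute individual utilizations (exact fractions):
  Task 1: C/T = 14/42 = 1/3 (approx. 0.3333)
  Task 2: C/T = 10/50 = 1/5 (approx. 0.2)
Total utilization U = 1/3 + 1/5 = 8/15
Rounded to 4 decimal places: U = 0.5333
RM (Liu & Layland) bound for 2 tasks = 0.828427; compare with U = 8/15 (approx. 0.533333)
U <= bound, so schedulable by RM sufficient condition.

0.5333


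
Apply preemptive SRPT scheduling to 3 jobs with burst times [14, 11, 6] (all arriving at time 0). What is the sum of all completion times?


Since all jobs arrive at t=0, SRPT equals SPT ordering.
SPT order: [6, 11, 14]
Completion times:
  Job 1: p=6, C=6
  Job 2: p=11, C=17
  Job 3: p=14, C=31
Total completion time = 6 + 17 + 31 = 54

54


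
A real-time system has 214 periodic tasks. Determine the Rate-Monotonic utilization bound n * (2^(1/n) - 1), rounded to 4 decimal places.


Compute 2^(1/214) = 1.0032442568
Subtract 1: 1.0032442568 - 1 = 0.0032442568
Multiply by n: 214 * 0.0032442568 = 0.6942709552
Round to 4 dp: 0.6943

0.6943


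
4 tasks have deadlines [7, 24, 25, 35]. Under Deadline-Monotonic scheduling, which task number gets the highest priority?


Sort tasks by relative deadline (ascending):
  Task 1: deadline = 7
  Task 2: deadline = 24
  Task 3: deadline = 25
  Task 4: deadline = 35
Priority order (highest first): [1, 2, 3, 4]
Highest priority task = 1

1


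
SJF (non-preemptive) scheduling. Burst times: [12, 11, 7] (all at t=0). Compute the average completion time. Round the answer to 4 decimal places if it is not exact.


SJF order (ascending): [7, 11, 12]
Completion times:
  Job 1: burst=7, C=7
  Job 2: burst=11, C=18
  Job 3: burst=12, C=30
Average completion = 55/3 = 18.3333

18.3333


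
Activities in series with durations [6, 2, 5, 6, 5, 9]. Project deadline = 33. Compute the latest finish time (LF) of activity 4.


LF(activity 4) = deadline - sum of successor durations
Successors: activities 5 through 6 with durations [5, 9]
Sum of successor durations = 14
LF = 33 - 14 = 19

19


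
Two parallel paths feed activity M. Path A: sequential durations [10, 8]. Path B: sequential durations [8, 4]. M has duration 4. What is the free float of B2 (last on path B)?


ES(B2) = sum of predecessors on chain B = 8
EF(B2) = ES + duration = 8 + 4 = 12
Successor of B2 is M. ES(M) = max(sum(A), sum(B)) = max(18, 12) = 18
Free float = ES(successor) - EF(current) = 18 - 12 = 6

6


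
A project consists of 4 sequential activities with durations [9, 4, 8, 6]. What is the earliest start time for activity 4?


Activity 4 starts after activities 1 through 3 complete.
Predecessor durations: [9, 4, 8]
ES = 9 + 4 + 8 = 21

21


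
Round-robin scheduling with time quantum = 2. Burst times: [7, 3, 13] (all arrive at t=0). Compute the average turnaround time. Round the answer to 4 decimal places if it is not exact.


Time quantum = 2
Execution trace:
  J1 runs 2 units, time = 2
  J2 runs 2 units, time = 4
  J3 runs 2 units, time = 6
  J1 runs 2 units, time = 8
  J2 runs 1 units, time = 9
  J3 runs 2 units, time = 11
  J1 runs 2 units, time = 13
  J3 runs 2 units, time = 15
  J1 runs 1 units, time = 16
  J3 runs 2 units, time = 18
  J3 runs 2 units, time = 20
  J3 runs 2 units, time = 22
  J3 runs 1 units, time = 23
Finish times: [16, 9, 23]
Average turnaround = 48/3 = 16.0

16.0


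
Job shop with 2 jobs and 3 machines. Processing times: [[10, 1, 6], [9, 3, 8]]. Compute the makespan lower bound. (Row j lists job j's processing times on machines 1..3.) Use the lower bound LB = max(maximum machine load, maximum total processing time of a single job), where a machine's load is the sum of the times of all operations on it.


Machine loads:
  Machine 1: 10 + 9 = 19
  Machine 2: 1 + 3 = 4
  Machine 3: 6 + 8 = 14
Max machine load = 19
Job totals:
  Job 1: 17
  Job 2: 20
Max job total = 20
Lower bound = max(19, 20) = 20

20


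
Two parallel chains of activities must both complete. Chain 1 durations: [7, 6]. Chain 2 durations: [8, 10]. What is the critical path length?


Path A total = 7 + 6 = 13
Path B total = 8 + 10 = 18
Critical path = longest path = max(13, 18) = 18

18


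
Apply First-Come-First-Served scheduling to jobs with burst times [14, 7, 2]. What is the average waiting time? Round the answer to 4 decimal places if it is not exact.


FCFS order (as given): [14, 7, 2]
Waiting times:
  Job 1: wait = 0
  Job 2: wait = 14
  Job 3: wait = 21
Sum of waiting times = 35
Average waiting time = 35/3 = 11.6667

11.6667


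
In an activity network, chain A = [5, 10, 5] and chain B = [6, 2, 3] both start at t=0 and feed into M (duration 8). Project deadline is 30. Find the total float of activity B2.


Forward pass: ES(B2) = sum of predecessors on chain B = 6
EF = ES + duration = 6 + 2 = 8
Backward pass: LF(M) = deadline = 30; LS(M) = 30 - 8 = 22
LF(B2) = LS(M) - sum(successors on chain B) = 22 - 3 = 19
LS = LF - duration = 19 - 2 = 17
Total float = LS - ES = 17 - 6 = 11

11


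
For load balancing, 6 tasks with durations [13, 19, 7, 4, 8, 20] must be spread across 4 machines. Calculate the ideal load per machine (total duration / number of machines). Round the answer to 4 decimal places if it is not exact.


Total processing time = 13 + 19 + 7 + 4 + 8 + 20 = 71
Number of machines = 4
Ideal balanced load = 71 / 4 = 17.75

17.75


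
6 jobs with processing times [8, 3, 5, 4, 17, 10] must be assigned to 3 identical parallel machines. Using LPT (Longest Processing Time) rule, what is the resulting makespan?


Sort jobs in decreasing order (LPT): [17, 10, 8, 5, 4, 3]
Assign each job to the least loaded machine:
  Machine 1: jobs [17], load = 17
  Machine 2: jobs [10, 4], load = 14
  Machine 3: jobs [8, 5, 3], load = 16
Makespan = max load = 17

17


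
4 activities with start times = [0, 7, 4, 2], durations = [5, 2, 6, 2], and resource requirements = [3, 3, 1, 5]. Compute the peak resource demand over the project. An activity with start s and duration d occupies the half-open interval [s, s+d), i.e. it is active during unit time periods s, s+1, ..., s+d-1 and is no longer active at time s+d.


Each activity i is active on [start_i, start_i + duration_i).
Compute total resource usage per time slot:
  t=0: active resources = [3], total = 3
  t=1: active resources = [3], total = 3
  t=2: active resources = [3, 5], total = 8
  t=3: active resources = [3, 5], total = 8
  t=4: active resources = [3, 1], total = 4
  t=5: active resources = [1], total = 1
  t=6: active resources = [1], total = 1
  t=7: active resources = [3, 1], total = 4
  t=8: active resources = [3, 1], total = 4
  t=9: active resources = [1], total = 1
Peak resource demand = 8

8


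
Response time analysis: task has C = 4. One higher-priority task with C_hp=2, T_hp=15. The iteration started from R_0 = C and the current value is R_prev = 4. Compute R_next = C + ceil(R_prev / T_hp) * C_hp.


R_next = C + ceil(R_prev / T_hp) * C_hp
ceil(4 / 15) = ceil(0.2667) = 1
Interference = 1 * 2 = 2
R_next = 4 + 2 = 6

6


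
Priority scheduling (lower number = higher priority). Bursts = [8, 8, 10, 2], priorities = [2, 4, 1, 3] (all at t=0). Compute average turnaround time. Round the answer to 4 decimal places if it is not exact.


Sort by priority (ascending = highest first):
Order: [(1, 10), (2, 8), (3, 2), (4, 8)]
Completion times:
  Priority 1, burst=10, C=10
  Priority 2, burst=8, C=18
  Priority 3, burst=2, C=20
  Priority 4, burst=8, C=28
Average turnaround = 76/4 = 19.0

19.0


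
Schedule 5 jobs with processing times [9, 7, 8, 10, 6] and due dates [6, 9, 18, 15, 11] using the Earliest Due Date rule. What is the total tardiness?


Sort by due date (EDD order): [(9, 6), (7, 9), (6, 11), (10, 15), (8, 18)]
Compute completion times and tardiness:
  Job 1: p=9, d=6, C=9, tardiness=max(0,9-6)=3
  Job 2: p=7, d=9, C=16, tardiness=max(0,16-9)=7
  Job 3: p=6, d=11, C=22, tardiness=max(0,22-11)=11
  Job 4: p=10, d=15, C=32, tardiness=max(0,32-15)=17
  Job 5: p=8, d=18, C=40, tardiness=max(0,40-18)=22
Total tardiness = 60

60


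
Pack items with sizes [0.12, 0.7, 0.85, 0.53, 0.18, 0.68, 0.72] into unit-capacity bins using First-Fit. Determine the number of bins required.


Place items sequentially using First-Fit:
  Item 0.12 -> new Bin 1
  Item 0.7 -> Bin 1 (now 0.82)
  Item 0.85 -> new Bin 2
  Item 0.53 -> new Bin 3
  Item 0.18 -> Bin 1 (now 1.0)
  Item 0.68 -> new Bin 4
  Item 0.72 -> new Bin 5
Total bins used = 5

5


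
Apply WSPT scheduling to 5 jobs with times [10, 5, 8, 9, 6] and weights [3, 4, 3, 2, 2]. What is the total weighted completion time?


Compute p/w ratios and sort ascending (WSPT): [(5, 4), (8, 3), (6, 2), (10, 3), (9, 2)]
Compute weighted completion times:
  Job (p=5,w=4): C=5, w*C=4*5=20
  Job (p=8,w=3): C=13, w*C=3*13=39
  Job (p=6,w=2): C=19, w*C=2*19=38
  Job (p=10,w=3): C=29, w*C=3*29=87
  Job (p=9,w=2): C=38, w*C=2*38=76
Total weighted completion time = 260

260


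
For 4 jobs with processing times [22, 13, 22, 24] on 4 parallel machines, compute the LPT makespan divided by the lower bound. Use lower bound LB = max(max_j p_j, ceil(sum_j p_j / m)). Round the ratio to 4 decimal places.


LPT order: [24, 22, 22, 13]
Machine loads after assignment: [24, 22, 22, 13]
LPT makespan = 24
Lower bound = max(max_job, ceil(total/4)) = max(24, 21) = 24
Ratio = 24 / 24 = 1.0

1.0


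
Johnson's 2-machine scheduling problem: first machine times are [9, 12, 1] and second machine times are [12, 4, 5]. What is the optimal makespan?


Apply Johnson's rule:
  Group 1 (a <= b): [(3, 1, 5), (1, 9, 12)]
  Group 2 (a > b): [(2, 12, 4)]
Optimal job order: [3, 1, 2]
Schedule:
  Job 3: M1 done at 1, M2 done at 6
  Job 1: M1 done at 10, M2 done at 22
  Job 2: M1 done at 22, M2 done at 26
Makespan = 26

26


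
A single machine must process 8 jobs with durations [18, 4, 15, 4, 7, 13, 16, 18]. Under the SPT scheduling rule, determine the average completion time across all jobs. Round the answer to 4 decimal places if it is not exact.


Sort jobs by processing time (SPT order): [4, 4, 7, 13, 15, 16, 18, 18]
Compute completion times sequentially:
  Job 1: processing = 4, completes at 4
  Job 2: processing = 4, completes at 8
  Job 3: processing = 7, completes at 15
  Job 4: processing = 13, completes at 28
  Job 5: processing = 15, completes at 43
  Job 6: processing = 16, completes at 59
  Job 7: processing = 18, completes at 77
  Job 8: processing = 18, completes at 95
Sum of completion times = 329
Average completion time = 329/8 = 41.125

41.125


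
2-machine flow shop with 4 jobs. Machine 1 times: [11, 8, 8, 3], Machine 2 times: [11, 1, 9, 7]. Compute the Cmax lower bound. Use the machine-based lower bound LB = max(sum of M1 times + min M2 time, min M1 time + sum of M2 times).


LB1 = sum(M1 times) + min(M2 times) = 30 + 1 = 31
LB2 = min(M1 times) + sum(M2 times) = 3 + 28 = 31
Lower bound = max(LB1, LB2) = max(31, 31) = 31

31


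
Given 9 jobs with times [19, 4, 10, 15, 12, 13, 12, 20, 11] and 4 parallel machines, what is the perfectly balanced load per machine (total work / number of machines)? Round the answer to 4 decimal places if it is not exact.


Total processing time = 19 + 4 + 10 + 15 + 12 + 13 + 12 + 20 + 11 = 116
Number of machines = 4
Ideal balanced load = 116 / 4 = 29.0

29.0


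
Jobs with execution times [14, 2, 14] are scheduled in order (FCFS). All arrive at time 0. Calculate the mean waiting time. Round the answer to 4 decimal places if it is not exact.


FCFS order (as given): [14, 2, 14]
Waiting times:
  Job 1: wait = 0
  Job 2: wait = 14
  Job 3: wait = 16
Sum of waiting times = 30
Average waiting time = 30/3 = 10.0

10.0


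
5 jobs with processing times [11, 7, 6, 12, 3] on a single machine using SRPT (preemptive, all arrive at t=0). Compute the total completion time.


Since all jobs arrive at t=0, SRPT equals SPT ordering.
SPT order: [3, 6, 7, 11, 12]
Completion times:
  Job 1: p=3, C=3
  Job 2: p=6, C=9
  Job 3: p=7, C=16
  Job 4: p=11, C=27
  Job 5: p=12, C=39
Total completion time = 3 + 9 + 16 + 27 + 39 = 94

94


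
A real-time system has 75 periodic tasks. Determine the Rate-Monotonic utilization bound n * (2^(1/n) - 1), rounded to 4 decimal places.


Compute 2^(1/75) = 1.0092848012
Subtract 1: 1.0092848012 - 1 = 0.0092848012
Multiply by n: 75 * 0.0092848012 = 0.6963600900
Round to 4 dp: 0.6964

0.6964


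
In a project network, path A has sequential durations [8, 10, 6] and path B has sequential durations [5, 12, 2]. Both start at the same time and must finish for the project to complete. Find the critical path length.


Path A total = 8 + 10 + 6 = 24
Path B total = 5 + 12 + 2 = 19
Critical path = longest path = max(24, 19) = 24

24


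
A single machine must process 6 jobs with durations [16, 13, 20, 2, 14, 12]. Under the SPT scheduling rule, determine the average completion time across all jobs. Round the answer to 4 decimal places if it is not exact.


Sort jobs by processing time (SPT order): [2, 12, 13, 14, 16, 20]
Compute completion times sequentially:
  Job 1: processing = 2, completes at 2
  Job 2: processing = 12, completes at 14
  Job 3: processing = 13, completes at 27
  Job 4: processing = 14, completes at 41
  Job 5: processing = 16, completes at 57
  Job 6: processing = 20, completes at 77
Sum of completion times = 218
Average completion time = 218/6 = 36.3333

36.3333


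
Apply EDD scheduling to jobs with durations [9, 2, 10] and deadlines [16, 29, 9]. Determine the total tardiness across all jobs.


Sort by due date (EDD order): [(10, 9), (9, 16), (2, 29)]
Compute completion times and tardiness:
  Job 1: p=10, d=9, C=10, tardiness=max(0,10-9)=1
  Job 2: p=9, d=16, C=19, tardiness=max(0,19-16)=3
  Job 3: p=2, d=29, C=21, tardiness=max(0,21-29)=0
Total tardiness = 4

4


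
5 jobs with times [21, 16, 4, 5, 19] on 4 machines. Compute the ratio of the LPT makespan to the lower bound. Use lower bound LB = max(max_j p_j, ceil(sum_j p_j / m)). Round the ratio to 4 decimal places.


LPT order: [21, 19, 16, 5, 4]
Machine loads after assignment: [21, 19, 16, 9]
LPT makespan = 21
Lower bound = max(max_job, ceil(total/4)) = max(21, 17) = 21
Ratio = 21 / 21 = 1.0

1.0


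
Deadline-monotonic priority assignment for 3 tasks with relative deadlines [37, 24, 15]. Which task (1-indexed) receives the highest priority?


Sort tasks by relative deadline (ascending):
  Task 3: deadline = 15
  Task 2: deadline = 24
  Task 1: deadline = 37
Priority order (highest first): [3, 2, 1]
Highest priority task = 3

3


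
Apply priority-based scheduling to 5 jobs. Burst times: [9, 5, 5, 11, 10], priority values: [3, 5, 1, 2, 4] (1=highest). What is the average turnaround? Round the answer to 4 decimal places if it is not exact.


Sort by priority (ascending = highest first):
Order: [(1, 5), (2, 11), (3, 9), (4, 10), (5, 5)]
Completion times:
  Priority 1, burst=5, C=5
  Priority 2, burst=11, C=16
  Priority 3, burst=9, C=25
  Priority 4, burst=10, C=35
  Priority 5, burst=5, C=40
Average turnaround = 121/5 = 24.2

24.2


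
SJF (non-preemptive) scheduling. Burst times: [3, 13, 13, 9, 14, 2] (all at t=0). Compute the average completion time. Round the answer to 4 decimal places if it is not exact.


SJF order (ascending): [2, 3, 9, 13, 13, 14]
Completion times:
  Job 1: burst=2, C=2
  Job 2: burst=3, C=5
  Job 3: burst=9, C=14
  Job 4: burst=13, C=27
  Job 5: burst=13, C=40
  Job 6: burst=14, C=54
Average completion = 142/6 = 23.6667

23.6667


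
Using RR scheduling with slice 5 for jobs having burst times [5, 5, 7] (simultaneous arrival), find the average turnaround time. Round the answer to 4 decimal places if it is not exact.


Time quantum = 5
Execution trace:
  J1 runs 5 units, time = 5
  J2 runs 5 units, time = 10
  J3 runs 5 units, time = 15
  J3 runs 2 units, time = 17
Finish times: [5, 10, 17]
Average turnaround = 32/3 = 10.6667

10.6667


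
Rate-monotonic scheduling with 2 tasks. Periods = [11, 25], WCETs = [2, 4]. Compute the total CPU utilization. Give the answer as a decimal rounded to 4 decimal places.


Compute individual utilizations (exact fractions):
  Task 1: C/T = 2/11 (approx. 0.1818)
  Task 2: C/T = 4/25 (approx. 0.16)
Total utilization U = 2/11 + 4/25 = 94/275
Rounded to 4 decimal places: U = 0.3418
RM (Liu & Layland) bound for 2 tasks = 0.828427; compare with U = 94/275 (approx. 0.341818)
U <= bound, so schedulable by RM sufficient condition.

0.3418


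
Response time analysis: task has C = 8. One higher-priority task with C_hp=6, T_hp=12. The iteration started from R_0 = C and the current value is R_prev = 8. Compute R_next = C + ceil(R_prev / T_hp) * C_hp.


R_next = C + ceil(R_prev / T_hp) * C_hp
ceil(8 / 12) = ceil(0.6667) = 1
Interference = 1 * 6 = 6
R_next = 8 + 6 = 14

14


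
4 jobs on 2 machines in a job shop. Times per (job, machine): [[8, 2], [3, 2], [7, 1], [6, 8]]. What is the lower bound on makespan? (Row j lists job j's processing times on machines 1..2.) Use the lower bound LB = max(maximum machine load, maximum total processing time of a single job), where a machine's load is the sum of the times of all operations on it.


Machine loads:
  Machine 1: 8 + 3 + 7 + 6 = 24
  Machine 2: 2 + 2 + 1 + 8 = 13
Max machine load = 24
Job totals:
  Job 1: 10
  Job 2: 5
  Job 3: 8
  Job 4: 14
Max job total = 14
Lower bound = max(24, 14) = 24

24


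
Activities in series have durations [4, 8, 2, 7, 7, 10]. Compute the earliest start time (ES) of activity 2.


Activity 2 starts after activities 1 through 1 complete.
Predecessor durations: [4]
ES = 4 = 4

4


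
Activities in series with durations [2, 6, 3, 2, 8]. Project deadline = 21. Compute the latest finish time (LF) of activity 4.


LF(activity 4) = deadline - sum of successor durations
Successors: activities 5 through 5 with durations [8]
Sum of successor durations = 8
LF = 21 - 8 = 13

13


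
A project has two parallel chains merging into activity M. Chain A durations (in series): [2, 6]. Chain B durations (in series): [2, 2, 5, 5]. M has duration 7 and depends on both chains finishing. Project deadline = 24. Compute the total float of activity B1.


Forward pass: ES(B1) = sum of predecessors on chain B = 0
EF = ES + duration = 0 + 2 = 2
Backward pass: LF(M) = deadline = 24; LS(M) = 24 - 7 = 17
LF(B1) = LS(M) - sum(successors on chain B) = 17 - 12 = 5
LS = LF - duration = 5 - 2 = 3
Total float = LS - ES = 3 - 0 = 3

3


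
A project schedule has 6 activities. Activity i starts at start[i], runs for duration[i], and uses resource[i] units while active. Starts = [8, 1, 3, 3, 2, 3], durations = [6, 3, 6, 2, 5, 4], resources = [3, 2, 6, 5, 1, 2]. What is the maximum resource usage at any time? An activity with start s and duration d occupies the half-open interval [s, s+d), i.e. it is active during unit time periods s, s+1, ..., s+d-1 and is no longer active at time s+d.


Each activity i is active on [start_i, start_i + duration_i).
Compute total resource usage per time slot:
  t=0: active resources = [], total = 0
  t=1: active resources = [2], total = 2
  t=2: active resources = [2, 1], total = 3
  t=3: active resources = [2, 6, 5, 1, 2], total = 16
  t=4: active resources = [6, 5, 1, 2], total = 14
  t=5: active resources = [6, 1, 2], total = 9
  t=6: active resources = [6, 1, 2], total = 9
  t=7: active resources = [6], total = 6
  t=8: active resources = [3, 6], total = 9
  t=9: active resources = [3], total = 3
  t=10: active resources = [3], total = 3
  t=11: active resources = [3], total = 3
  t=12: active resources = [3], total = 3
  t=13: active resources = [3], total = 3
Peak resource demand = 16

16


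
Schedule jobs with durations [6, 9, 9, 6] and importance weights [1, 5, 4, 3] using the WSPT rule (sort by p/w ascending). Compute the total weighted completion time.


Compute p/w ratios and sort ascending (WSPT): [(9, 5), (6, 3), (9, 4), (6, 1)]
Compute weighted completion times:
  Job (p=9,w=5): C=9, w*C=5*9=45
  Job (p=6,w=3): C=15, w*C=3*15=45
  Job (p=9,w=4): C=24, w*C=4*24=96
  Job (p=6,w=1): C=30, w*C=1*30=30
Total weighted completion time = 216

216


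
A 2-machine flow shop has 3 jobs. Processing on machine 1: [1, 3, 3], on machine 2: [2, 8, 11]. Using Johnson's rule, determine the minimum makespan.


Apply Johnson's rule:
  Group 1 (a <= b): [(1, 1, 2), (2, 3, 8), (3, 3, 11)]
  Group 2 (a > b): []
Optimal job order: [1, 2, 3]
Schedule:
  Job 1: M1 done at 1, M2 done at 3
  Job 2: M1 done at 4, M2 done at 12
  Job 3: M1 done at 7, M2 done at 23
Makespan = 23

23


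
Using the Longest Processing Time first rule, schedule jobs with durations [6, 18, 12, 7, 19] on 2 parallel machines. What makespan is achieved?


Sort jobs in decreasing order (LPT): [19, 18, 12, 7, 6]
Assign each job to the least loaded machine:
  Machine 1: jobs [19, 7, 6], load = 32
  Machine 2: jobs [18, 12], load = 30
Makespan = max load = 32

32


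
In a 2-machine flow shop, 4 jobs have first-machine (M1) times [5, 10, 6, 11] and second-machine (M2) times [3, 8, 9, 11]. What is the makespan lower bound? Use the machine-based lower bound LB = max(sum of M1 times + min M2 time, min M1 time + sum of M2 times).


LB1 = sum(M1 times) + min(M2 times) = 32 + 3 = 35
LB2 = min(M1 times) + sum(M2 times) = 5 + 31 = 36
Lower bound = max(LB1, LB2) = max(35, 36) = 36

36


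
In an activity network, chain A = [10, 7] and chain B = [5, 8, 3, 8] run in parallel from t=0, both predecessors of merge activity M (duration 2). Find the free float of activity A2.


ES(A2) = sum of predecessors on chain A = 10
EF(A2) = ES + duration = 10 + 7 = 17
Successor of A2 is M. ES(M) = max(sum(A), sum(B)) = max(17, 24) = 24
Free float = ES(successor) - EF(current) = 24 - 17 = 7

7


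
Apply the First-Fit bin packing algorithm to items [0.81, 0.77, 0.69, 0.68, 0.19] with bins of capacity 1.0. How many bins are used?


Place items sequentially using First-Fit:
  Item 0.81 -> new Bin 1
  Item 0.77 -> new Bin 2
  Item 0.69 -> new Bin 3
  Item 0.68 -> new Bin 4
  Item 0.19 -> Bin 1 (now 1.0)
Total bins used = 4

4


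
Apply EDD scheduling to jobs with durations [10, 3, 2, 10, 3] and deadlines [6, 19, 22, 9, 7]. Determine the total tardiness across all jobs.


Sort by due date (EDD order): [(10, 6), (3, 7), (10, 9), (3, 19), (2, 22)]
Compute completion times and tardiness:
  Job 1: p=10, d=6, C=10, tardiness=max(0,10-6)=4
  Job 2: p=3, d=7, C=13, tardiness=max(0,13-7)=6
  Job 3: p=10, d=9, C=23, tardiness=max(0,23-9)=14
  Job 4: p=3, d=19, C=26, tardiness=max(0,26-19)=7
  Job 5: p=2, d=22, C=28, tardiness=max(0,28-22)=6
Total tardiness = 37

37


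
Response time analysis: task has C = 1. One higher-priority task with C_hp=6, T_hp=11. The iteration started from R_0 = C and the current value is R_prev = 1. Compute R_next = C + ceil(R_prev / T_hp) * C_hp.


R_next = C + ceil(R_prev / T_hp) * C_hp
ceil(1 / 11) = ceil(0.0909) = 1
Interference = 1 * 6 = 6
R_next = 1 + 6 = 7

7


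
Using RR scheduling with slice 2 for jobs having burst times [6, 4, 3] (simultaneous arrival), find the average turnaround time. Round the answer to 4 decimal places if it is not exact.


Time quantum = 2
Execution trace:
  J1 runs 2 units, time = 2
  J2 runs 2 units, time = 4
  J3 runs 2 units, time = 6
  J1 runs 2 units, time = 8
  J2 runs 2 units, time = 10
  J3 runs 1 units, time = 11
  J1 runs 2 units, time = 13
Finish times: [13, 10, 11]
Average turnaround = 34/3 = 11.3333

11.3333


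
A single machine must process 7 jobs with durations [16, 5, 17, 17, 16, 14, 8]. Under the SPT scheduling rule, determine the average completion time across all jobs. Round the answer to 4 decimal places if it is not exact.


Sort jobs by processing time (SPT order): [5, 8, 14, 16, 16, 17, 17]
Compute completion times sequentially:
  Job 1: processing = 5, completes at 5
  Job 2: processing = 8, completes at 13
  Job 3: processing = 14, completes at 27
  Job 4: processing = 16, completes at 43
  Job 5: processing = 16, completes at 59
  Job 6: processing = 17, completes at 76
  Job 7: processing = 17, completes at 93
Sum of completion times = 316
Average completion time = 316/7 = 45.1429

45.1429


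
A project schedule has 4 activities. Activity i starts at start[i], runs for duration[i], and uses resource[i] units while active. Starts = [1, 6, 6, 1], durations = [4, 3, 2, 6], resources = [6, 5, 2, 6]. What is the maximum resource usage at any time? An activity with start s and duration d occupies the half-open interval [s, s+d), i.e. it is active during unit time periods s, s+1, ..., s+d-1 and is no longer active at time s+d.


Each activity i is active on [start_i, start_i + duration_i).
Compute total resource usage per time slot:
  t=0: active resources = [], total = 0
  t=1: active resources = [6, 6], total = 12
  t=2: active resources = [6, 6], total = 12
  t=3: active resources = [6, 6], total = 12
  t=4: active resources = [6, 6], total = 12
  t=5: active resources = [6], total = 6
  t=6: active resources = [5, 2, 6], total = 13
  t=7: active resources = [5, 2], total = 7
  t=8: active resources = [5], total = 5
Peak resource demand = 13

13


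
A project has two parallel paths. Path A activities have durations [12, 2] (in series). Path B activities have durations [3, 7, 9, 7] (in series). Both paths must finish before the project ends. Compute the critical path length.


Path A total = 12 + 2 = 14
Path B total = 3 + 7 + 9 + 7 = 26
Critical path = longest path = max(14, 26) = 26

26


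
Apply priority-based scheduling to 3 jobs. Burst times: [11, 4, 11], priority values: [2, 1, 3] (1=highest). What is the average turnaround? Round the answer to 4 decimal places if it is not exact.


Sort by priority (ascending = highest first):
Order: [(1, 4), (2, 11), (3, 11)]
Completion times:
  Priority 1, burst=4, C=4
  Priority 2, burst=11, C=15
  Priority 3, burst=11, C=26
Average turnaround = 45/3 = 15.0

15.0


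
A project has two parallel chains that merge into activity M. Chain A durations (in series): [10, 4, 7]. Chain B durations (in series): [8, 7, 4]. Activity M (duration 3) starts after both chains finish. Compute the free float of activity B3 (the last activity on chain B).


ES(B3) = sum of predecessors on chain B = 15
EF(B3) = ES + duration = 15 + 4 = 19
Successor of B3 is M. ES(M) = max(sum(A), sum(B)) = max(21, 19) = 21
Free float = ES(successor) - EF(current) = 21 - 19 = 2

2


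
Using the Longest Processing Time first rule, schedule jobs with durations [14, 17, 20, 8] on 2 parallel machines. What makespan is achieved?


Sort jobs in decreasing order (LPT): [20, 17, 14, 8]
Assign each job to the least loaded machine:
  Machine 1: jobs [20, 8], load = 28
  Machine 2: jobs [17, 14], load = 31
Makespan = max load = 31

31


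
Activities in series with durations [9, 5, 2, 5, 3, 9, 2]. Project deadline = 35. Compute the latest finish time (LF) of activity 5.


LF(activity 5) = deadline - sum of successor durations
Successors: activities 6 through 7 with durations [9, 2]
Sum of successor durations = 11
LF = 35 - 11 = 24

24
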